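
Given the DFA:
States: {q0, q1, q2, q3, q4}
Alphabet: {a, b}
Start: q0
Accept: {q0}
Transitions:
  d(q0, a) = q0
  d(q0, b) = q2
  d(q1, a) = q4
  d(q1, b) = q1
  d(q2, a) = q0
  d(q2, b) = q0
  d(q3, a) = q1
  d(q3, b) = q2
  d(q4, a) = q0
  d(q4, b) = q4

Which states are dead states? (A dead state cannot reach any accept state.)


Forward reachability from each state:
  q0 -> reaches accept state q0 (live)
  q1 -> reaches accept state q0 (live)
  q2 -> reaches accept state q0 (live)
  q3 -> reaches accept state q0 (live)
  q4 -> reaches accept state q0 (live)

None (all states can reach an accept state)


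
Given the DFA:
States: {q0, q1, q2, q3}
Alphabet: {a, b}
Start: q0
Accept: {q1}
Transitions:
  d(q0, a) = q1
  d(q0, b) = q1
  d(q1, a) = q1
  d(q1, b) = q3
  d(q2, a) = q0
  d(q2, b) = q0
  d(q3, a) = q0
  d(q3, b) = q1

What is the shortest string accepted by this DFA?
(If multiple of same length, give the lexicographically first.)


BFS by string length (lex-first path to each state shown):
  len 0: q0<-""
  len 1: q1<-"a"
Found accept state at length 1.

"a"


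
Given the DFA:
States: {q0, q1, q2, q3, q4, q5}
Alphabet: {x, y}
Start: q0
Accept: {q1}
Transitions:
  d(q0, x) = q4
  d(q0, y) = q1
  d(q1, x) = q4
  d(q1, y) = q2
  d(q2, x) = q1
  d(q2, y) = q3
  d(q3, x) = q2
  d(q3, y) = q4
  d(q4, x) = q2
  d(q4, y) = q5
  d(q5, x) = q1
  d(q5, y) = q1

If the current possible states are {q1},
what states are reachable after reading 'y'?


Apply transition on 'y' from each current state:
  d(q1, y) = q2

{q2}


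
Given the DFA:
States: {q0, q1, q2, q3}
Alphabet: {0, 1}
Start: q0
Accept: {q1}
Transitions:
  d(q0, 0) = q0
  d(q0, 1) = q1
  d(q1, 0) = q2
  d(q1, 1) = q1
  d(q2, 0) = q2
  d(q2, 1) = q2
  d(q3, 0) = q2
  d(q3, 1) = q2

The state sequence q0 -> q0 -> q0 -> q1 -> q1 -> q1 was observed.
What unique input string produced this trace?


Trace back each transition to find the symbol:
  q0 --[0]--> q0
  q0 --[0]--> q0
  q0 --[1]--> q1
  q1 --[1]--> q1
  q1 --[1]--> q1

"00111"


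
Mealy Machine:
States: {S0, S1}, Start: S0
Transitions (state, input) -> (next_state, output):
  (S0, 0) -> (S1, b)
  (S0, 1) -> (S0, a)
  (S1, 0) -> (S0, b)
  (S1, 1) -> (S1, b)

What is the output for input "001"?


Step-by-step:
  (S0, 0) -> (S1, b)
  (S1, 0) -> (S0, b)
  (S0, 1) -> (S0, a)

"bba"


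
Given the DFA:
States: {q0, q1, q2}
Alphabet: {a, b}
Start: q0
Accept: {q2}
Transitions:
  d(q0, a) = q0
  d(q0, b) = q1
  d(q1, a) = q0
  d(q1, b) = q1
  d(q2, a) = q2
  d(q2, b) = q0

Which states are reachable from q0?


BFS from q0:
  layer 0: {q0}
  layer 1: {q1}

{q0, q1}


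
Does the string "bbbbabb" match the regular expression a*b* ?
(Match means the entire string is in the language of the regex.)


|string| = 7; first = 'b'; last = 'b'

No, "bbbbabb" does not match a*b*


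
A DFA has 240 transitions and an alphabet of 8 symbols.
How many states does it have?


Each state has exactly one transition per symbol.
states = transitions / |alphabet| = 240 / 8 = 30

30


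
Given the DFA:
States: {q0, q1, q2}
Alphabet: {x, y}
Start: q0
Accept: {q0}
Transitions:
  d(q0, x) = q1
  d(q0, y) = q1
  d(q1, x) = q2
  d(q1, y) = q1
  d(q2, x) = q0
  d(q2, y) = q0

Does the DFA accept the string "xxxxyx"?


Trace: q0 -> q1 -> q2 -> q0 -> q1 -> q1 -> q2
Final state: q2
Accept states: {q0}

No, rejected (final state q2 is not an accept state)


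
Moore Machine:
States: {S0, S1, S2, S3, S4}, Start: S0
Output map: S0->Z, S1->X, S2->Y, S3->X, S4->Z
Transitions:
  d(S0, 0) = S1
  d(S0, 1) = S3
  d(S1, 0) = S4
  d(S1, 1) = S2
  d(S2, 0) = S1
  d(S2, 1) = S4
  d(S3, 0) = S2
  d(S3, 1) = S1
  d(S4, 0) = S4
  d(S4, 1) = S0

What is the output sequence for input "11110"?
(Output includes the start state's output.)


Start: S0 (output Z)
  --1--> S3 (output X)
  --1--> S1 (output X)
  --1--> S2 (output Y)
  --1--> S4 (output Z)
  --0--> S4 (output Z)

"ZXXYZZ"


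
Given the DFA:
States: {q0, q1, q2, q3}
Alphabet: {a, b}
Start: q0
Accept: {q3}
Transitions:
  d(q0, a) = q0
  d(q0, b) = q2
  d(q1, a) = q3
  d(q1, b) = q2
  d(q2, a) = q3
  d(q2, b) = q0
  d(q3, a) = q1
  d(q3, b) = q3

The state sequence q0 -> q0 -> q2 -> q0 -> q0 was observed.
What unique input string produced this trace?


Trace back each transition to find the symbol:
  q0 --[a]--> q0
  q0 --[b]--> q2
  q2 --[b]--> q0
  q0 --[a]--> q0

"abba"


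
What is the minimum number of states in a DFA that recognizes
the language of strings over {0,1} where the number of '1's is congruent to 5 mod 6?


States track (count of '1') mod 6.
Need 6 states: one per remainder 0..5; accept = remainder 5.

6


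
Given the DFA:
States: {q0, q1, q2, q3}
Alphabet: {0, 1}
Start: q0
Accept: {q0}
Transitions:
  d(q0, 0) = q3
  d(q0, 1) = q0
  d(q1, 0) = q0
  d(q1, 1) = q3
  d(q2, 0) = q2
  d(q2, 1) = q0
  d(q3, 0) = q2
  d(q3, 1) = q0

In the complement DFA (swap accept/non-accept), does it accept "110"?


Trace: q0 -> q0 -> q0 -> q3
Final: q3
Original accept: {q0}
Complement: q3 is not in original accept

Yes, complement accepts (original rejects)


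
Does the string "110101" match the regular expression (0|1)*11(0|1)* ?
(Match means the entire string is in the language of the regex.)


|string| = 6; first = '1'; last = '1'

Yes, "110101" matches (0|1)*11(0|1)*


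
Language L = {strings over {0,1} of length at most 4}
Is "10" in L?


length = 2

Yes, "10" is in L


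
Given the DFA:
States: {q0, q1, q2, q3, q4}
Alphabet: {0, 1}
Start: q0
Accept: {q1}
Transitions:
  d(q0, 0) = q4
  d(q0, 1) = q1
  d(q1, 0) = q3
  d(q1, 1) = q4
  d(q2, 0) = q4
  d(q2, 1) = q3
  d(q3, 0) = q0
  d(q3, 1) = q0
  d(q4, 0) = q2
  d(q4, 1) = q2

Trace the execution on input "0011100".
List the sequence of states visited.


Input: 0011100
d(q0, 0) = q4
d(q4, 0) = q2
d(q2, 1) = q3
d(q3, 1) = q0
d(q0, 1) = q1
d(q1, 0) = q3
d(q3, 0) = q0


q0 -> q4 -> q2 -> q3 -> q0 -> q1 -> q3 -> q0


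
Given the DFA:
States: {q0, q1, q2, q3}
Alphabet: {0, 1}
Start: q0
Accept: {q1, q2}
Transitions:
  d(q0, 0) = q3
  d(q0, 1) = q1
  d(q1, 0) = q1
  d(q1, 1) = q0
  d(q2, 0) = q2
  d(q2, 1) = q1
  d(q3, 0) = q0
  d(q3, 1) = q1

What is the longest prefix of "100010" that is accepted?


Run the DFA, marking each prefix where the state is accepting:
  "" -> q0 [reject]
  "1" -> q1 [accept]
  "10" -> q1 [accept]
  "100" -> q1 [accept]
  "1000" -> q1 [accept]
  "10001" -> q0 [reject]
  "100010" -> q3 [reject]

"1000"


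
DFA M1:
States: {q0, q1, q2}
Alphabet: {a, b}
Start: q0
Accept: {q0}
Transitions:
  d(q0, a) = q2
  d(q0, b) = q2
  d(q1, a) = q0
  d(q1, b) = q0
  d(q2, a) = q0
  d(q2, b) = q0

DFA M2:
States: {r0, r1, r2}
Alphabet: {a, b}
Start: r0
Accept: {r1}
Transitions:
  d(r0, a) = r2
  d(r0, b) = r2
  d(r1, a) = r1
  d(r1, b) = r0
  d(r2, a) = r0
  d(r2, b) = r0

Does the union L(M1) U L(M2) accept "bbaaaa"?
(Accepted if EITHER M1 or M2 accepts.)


M1: final=q0 accepted=True
M2: final=r0 accepted=False

Yes, union accepts


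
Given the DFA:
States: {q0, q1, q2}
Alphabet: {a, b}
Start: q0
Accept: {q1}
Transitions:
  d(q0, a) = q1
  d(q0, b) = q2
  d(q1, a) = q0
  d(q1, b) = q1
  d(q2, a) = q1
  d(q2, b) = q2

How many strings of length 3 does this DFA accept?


Enumerating all length-3 strings:
  "aaa" -> q1 [accept]
  "aab" -> q2 [reject]
  "aba" -> q0 [reject]
  "abb" -> q1 [accept]
  "baa" -> q0 [reject]
  "bab" -> q1 [accept]
  "bba" -> q1 [accept]
  "bbb" -> q2 [reject]

4 out of 8


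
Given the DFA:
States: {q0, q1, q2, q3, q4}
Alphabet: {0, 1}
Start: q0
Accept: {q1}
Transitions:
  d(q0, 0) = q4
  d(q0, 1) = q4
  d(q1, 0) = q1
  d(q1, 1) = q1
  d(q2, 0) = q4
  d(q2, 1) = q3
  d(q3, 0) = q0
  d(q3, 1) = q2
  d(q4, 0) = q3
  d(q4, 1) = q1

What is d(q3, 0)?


Looking up transition d(q3, 0)

q0


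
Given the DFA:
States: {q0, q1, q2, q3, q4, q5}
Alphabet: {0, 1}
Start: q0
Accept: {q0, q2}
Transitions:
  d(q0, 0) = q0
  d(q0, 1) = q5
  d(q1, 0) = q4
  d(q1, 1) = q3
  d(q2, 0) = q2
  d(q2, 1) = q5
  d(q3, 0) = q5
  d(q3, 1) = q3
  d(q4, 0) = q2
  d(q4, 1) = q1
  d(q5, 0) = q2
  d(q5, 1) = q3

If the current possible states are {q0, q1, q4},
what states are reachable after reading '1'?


Apply transition on '1' from each current state:
  d(q0, 1) = q5
  d(q1, 1) = q3
  d(q4, 1) = q1

{q1, q3, q5}


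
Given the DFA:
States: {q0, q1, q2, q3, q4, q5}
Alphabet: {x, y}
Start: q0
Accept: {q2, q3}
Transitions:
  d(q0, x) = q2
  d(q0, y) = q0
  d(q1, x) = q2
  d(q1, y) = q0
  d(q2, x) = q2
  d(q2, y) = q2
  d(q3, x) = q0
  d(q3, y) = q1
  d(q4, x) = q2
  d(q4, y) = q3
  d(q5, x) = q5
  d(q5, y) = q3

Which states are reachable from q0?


BFS from q0:
  layer 0: {q0}
  layer 1: {q2}

{q0, q2}


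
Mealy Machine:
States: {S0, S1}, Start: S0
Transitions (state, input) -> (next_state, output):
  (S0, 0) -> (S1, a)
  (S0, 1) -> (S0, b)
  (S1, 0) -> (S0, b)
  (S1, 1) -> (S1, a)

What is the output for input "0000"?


Step-by-step:
  (S0, 0) -> (S1, a)
  (S1, 0) -> (S0, b)
  (S0, 0) -> (S1, a)
  (S1, 0) -> (S0, b)

"abab"


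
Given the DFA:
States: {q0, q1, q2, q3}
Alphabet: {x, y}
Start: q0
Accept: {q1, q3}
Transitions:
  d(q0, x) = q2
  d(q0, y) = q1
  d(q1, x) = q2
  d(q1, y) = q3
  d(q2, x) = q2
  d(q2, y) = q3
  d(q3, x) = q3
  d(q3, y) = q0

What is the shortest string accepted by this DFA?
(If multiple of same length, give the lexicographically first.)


BFS by string length (lex-first path to each state shown):
  len 0: q0<-""
  len 1: q1<-"y", q2<-"x"
Found accept state at length 1.

"y"


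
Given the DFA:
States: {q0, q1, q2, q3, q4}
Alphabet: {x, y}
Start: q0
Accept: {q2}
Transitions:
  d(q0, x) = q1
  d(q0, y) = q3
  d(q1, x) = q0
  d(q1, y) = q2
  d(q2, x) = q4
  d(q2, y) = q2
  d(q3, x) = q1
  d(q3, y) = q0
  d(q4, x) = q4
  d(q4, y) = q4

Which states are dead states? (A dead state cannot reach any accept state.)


Forward reachability from each state:
  q0 -> reaches accept state q2 (live)
  q1 -> reaches accept state q2 (live)
  q2 -> reaches accept state q2 (live)
  q3 -> reaches accept state q2 (live)
  q4 -> reaches {q4}, no accept state (dead)

{q4}


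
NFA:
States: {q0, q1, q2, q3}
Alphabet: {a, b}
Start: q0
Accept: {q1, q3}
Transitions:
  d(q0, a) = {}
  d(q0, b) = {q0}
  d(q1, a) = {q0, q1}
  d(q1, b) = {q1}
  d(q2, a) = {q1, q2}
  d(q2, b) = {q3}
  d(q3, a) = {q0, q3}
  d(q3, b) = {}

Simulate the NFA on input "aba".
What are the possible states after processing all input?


Start: {q0}
  --a--> {}
  --b--> {}
  --a--> {}

{} (empty set, no valid transitions)


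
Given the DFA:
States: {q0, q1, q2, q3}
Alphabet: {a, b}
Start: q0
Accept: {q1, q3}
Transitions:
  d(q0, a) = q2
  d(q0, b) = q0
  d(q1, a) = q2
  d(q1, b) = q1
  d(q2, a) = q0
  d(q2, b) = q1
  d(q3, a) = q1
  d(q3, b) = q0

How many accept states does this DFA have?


Accept states listed: {q1, q3}
Counting: q1(1) q3(2)

2


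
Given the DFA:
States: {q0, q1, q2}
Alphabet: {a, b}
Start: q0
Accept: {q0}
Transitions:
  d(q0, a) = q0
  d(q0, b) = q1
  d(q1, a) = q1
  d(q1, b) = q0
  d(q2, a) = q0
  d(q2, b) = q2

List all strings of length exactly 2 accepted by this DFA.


All strings of length 2: 4 total
Accepted: 2

"aa", "bb"


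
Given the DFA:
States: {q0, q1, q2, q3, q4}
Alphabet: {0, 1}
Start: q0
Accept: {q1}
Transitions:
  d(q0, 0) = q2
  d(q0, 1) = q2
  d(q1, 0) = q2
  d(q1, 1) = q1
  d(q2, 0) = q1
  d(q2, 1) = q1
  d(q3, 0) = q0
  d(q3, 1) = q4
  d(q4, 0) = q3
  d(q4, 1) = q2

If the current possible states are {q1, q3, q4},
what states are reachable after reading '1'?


Apply transition on '1' from each current state:
  d(q1, 1) = q1
  d(q3, 1) = q4
  d(q4, 1) = q2

{q1, q2, q4}


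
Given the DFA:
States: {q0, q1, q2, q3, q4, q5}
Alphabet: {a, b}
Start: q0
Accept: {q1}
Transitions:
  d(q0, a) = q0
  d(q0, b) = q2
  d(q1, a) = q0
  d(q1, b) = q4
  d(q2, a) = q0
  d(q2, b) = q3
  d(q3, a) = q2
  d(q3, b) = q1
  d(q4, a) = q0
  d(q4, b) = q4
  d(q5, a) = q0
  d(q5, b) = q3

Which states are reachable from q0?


BFS from q0:
  layer 0: {q0}
  layer 1: {q2}
  layer 2: {q3}
  layer 3: {q1}
  layer 4: {q4}

{q0, q1, q2, q3, q4}


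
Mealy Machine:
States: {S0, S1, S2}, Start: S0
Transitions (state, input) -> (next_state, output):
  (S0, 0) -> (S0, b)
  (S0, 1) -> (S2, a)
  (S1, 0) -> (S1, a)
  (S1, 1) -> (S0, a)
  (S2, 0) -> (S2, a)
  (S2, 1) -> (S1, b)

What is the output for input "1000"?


Step-by-step:
  (S0, 1) -> (S2, a)
  (S2, 0) -> (S2, a)
  (S2, 0) -> (S2, a)
  (S2, 0) -> (S2, a)

"aaaa"


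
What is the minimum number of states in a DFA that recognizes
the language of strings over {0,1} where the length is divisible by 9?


States track (length) mod 9.
Need 9 states: one per remainder 0..8; accept = remainder 0.

9


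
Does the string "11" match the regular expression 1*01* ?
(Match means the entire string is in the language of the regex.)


|string| = 2; first = '1'; last = '1'

No, "11" does not match 1*01*


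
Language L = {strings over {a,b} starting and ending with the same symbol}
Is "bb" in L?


first = 'b', last = 'b'

Yes, "bb" is in L


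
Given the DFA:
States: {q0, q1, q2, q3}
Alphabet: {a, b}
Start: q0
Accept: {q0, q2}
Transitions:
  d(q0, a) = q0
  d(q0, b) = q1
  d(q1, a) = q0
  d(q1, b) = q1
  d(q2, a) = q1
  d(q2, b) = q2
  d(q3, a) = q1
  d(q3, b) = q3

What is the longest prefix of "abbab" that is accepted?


Run the DFA, marking each prefix where the state is accepting:
  "" -> q0 [accept]
  "a" -> q0 [accept]
  "ab" -> q1 [reject]
  "abb" -> q1 [reject]
  "abba" -> q0 [accept]
  "abbab" -> q1 [reject]

"abba"


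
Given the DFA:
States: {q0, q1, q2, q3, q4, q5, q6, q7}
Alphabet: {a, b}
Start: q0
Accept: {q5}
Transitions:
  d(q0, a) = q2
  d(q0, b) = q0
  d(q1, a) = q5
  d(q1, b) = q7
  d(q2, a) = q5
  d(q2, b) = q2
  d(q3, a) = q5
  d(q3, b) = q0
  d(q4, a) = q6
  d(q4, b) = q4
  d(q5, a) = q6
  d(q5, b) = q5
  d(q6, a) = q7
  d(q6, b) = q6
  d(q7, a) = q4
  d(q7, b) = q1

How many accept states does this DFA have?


Accept states listed: {q5}
Counting: q5(1)

1


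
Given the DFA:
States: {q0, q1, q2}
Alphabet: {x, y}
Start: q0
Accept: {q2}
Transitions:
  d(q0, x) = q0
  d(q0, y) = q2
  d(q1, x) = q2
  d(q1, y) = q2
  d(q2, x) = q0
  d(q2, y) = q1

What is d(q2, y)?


Looking up transition d(q2, y)

q1


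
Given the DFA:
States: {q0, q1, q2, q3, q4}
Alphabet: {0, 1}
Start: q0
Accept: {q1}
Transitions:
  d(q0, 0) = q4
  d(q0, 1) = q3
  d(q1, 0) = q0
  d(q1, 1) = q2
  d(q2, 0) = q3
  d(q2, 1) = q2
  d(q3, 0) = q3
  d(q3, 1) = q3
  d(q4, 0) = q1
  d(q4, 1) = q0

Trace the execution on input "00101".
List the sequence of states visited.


Input: 00101
d(q0, 0) = q4
d(q4, 0) = q1
d(q1, 1) = q2
d(q2, 0) = q3
d(q3, 1) = q3


q0 -> q4 -> q1 -> q2 -> q3 -> q3


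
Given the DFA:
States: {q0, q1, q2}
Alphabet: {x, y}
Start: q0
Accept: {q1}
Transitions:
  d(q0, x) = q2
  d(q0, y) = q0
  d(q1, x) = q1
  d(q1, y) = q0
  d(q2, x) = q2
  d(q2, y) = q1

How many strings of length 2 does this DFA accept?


Enumerating all length-2 strings:
  "xx" -> q2 [reject]
  "xy" -> q1 [accept]
  "yx" -> q2 [reject]
  "yy" -> q0 [reject]

1 out of 4


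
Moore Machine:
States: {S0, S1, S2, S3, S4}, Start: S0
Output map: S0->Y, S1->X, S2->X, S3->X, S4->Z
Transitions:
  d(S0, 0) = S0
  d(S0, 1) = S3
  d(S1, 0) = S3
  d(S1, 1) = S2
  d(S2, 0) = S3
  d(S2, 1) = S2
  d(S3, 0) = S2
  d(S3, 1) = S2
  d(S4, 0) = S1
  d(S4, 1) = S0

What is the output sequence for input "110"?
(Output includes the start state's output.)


Start: S0 (output Y)
  --1--> S3 (output X)
  --1--> S2 (output X)
  --0--> S3 (output X)

"YXXX"


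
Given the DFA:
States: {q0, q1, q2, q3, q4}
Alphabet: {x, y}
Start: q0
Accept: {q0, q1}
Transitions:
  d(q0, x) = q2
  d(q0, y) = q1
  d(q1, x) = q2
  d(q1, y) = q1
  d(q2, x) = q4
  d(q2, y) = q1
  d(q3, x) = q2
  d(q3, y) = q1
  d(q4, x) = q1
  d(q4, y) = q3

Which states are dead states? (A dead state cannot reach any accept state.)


Forward reachability from each state:
  q0 -> reaches accept state q0 (live)
  q1 -> reaches accept state q1 (live)
  q2 -> reaches accept state q1 (live)
  q3 -> reaches accept state q1 (live)
  q4 -> reaches accept state q1 (live)

None (all states can reach an accept state)


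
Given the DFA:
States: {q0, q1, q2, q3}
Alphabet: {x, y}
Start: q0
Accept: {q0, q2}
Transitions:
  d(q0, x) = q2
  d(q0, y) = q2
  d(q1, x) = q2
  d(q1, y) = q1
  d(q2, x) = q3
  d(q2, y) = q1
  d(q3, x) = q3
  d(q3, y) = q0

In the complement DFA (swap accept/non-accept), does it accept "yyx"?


Trace: q0 -> q2 -> q1 -> q2
Final: q2
Original accept: {q0, q2}
Complement: q2 is in original accept

No, complement rejects (original accepts)


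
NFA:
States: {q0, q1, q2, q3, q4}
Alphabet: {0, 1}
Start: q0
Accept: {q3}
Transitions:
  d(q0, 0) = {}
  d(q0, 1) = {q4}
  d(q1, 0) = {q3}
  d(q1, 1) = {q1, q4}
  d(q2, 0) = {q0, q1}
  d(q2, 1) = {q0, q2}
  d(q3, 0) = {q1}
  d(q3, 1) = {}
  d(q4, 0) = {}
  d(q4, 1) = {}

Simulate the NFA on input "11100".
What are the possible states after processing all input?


Start: {q0}
  --1--> {q4}
  --1--> {}
  --1--> {}
  --0--> {}
  --0--> {}

{} (empty set, no valid transitions)


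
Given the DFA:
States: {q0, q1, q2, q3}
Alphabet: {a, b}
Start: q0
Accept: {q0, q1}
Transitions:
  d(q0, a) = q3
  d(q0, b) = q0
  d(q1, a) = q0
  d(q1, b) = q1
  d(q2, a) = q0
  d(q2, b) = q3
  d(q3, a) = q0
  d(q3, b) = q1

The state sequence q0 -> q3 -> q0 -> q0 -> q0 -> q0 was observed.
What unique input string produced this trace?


Trace back each transition to find the symbol:
  q0 --[a]--> q3
  q3 --[a]--> q0
  q0 --[b]--> q0
  q0 --[b]--> q0
  q0 --[b]--> q0

"aabbb"


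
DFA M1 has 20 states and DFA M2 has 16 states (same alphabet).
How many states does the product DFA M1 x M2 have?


Product construction pairs every M1 state with every M2 state.
20 * 16 = 320

320


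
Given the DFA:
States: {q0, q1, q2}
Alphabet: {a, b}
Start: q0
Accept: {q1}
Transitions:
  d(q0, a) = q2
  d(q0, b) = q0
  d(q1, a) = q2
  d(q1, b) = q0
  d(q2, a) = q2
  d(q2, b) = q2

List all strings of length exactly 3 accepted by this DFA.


All strings of length 3: 8 total
Accepted: 0

None


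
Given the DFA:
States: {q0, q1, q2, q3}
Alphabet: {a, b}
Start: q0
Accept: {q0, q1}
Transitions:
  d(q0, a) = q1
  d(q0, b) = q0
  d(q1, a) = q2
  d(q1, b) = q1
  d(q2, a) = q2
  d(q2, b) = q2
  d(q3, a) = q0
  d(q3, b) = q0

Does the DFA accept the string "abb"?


Trace: q0 -> q1 -> q1 -> q1
Final state: q1
Accept states: {q0, q1}

Yes, accepted (final state q1 is an accept state)


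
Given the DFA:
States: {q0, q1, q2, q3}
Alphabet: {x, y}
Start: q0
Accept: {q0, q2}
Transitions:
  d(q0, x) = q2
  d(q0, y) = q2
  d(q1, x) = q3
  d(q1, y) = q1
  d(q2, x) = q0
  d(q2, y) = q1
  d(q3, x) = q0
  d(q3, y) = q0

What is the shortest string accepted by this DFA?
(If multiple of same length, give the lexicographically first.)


BFS by string length (lex-first path to each state shown):
  len 0: q0<-""
Found accept state at length 0.

"" (empty string)


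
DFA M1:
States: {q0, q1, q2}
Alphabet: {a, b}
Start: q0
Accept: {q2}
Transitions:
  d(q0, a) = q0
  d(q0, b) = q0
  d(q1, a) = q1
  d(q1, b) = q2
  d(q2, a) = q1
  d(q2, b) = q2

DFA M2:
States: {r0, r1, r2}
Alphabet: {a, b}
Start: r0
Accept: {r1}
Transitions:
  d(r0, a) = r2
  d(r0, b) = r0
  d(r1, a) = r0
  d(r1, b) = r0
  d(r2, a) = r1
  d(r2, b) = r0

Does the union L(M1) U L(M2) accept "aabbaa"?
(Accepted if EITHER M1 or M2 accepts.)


M1: final=q0 accepted=False
M2: final=r1 accepted=True

Yes, union accepts


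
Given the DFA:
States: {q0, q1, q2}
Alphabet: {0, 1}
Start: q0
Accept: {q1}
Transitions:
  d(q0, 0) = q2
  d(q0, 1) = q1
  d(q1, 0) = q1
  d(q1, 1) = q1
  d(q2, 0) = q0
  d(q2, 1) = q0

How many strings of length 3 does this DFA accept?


Enumerating all length-3 strings:
  "000" -> q2 [reject]
  "001" -> q1 [accept]
  "010" -> q2 [reject]
  "011" -> q1 [accept]
  "100" -> q1 [accept]
  "101" -> q1 [accept]
  "110" -> q1 [accept]
  "111" -> q1 [accept]

6 out of 8


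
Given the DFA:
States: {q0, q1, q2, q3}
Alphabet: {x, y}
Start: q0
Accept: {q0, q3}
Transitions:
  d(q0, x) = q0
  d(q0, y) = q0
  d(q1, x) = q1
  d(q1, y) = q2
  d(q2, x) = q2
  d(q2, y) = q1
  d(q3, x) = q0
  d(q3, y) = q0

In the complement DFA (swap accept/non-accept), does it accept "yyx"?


Trace: q0 -> q0 -> q0 -> q0
Final: q0
Original accept: {q0, q3}
Complement: q0 is in original accept

No, complement rejects (original accepts)


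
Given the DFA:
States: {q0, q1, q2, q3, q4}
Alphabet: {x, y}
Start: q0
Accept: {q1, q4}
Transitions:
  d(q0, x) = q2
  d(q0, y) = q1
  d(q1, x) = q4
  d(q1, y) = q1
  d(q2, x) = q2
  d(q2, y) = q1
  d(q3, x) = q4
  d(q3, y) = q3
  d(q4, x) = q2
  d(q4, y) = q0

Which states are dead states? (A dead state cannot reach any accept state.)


Forward reachability from each state:
  q0 -> reaches accept state q1 (live)
  q1 -> reaches accept state q1 (live)
  q2 -> reaches accept state q1 (live)
  q3 -> reaches accept state q1 (live)
  q4 -> reaches accept state q1 (live)

None (all states can reach an accept state)


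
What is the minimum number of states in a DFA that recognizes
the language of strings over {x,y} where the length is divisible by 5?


States track (length) mod 5.
Need 5 states: one per remainder 0..4; accept = remainder 0.

5


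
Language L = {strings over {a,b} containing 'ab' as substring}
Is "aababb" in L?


'ab' occurs at index 1

Yes, "aababb" is in L


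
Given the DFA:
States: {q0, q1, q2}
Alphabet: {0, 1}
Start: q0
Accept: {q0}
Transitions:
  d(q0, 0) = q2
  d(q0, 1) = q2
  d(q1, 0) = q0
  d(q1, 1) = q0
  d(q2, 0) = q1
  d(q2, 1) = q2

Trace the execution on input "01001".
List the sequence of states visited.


Input: 01001
d(q0, 0) = q2
d(q2, 1) = q2
d(q2, 0) = q1
d(q1, 0) = q0
d(q0, 1) = q2


q0 -> q2 -> q2 -> q1 -> q0 -> q2


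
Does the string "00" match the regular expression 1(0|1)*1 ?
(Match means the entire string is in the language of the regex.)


|string| = 2; first = '0'; last = '0'

No, "00" does not match 1(0|1)*1


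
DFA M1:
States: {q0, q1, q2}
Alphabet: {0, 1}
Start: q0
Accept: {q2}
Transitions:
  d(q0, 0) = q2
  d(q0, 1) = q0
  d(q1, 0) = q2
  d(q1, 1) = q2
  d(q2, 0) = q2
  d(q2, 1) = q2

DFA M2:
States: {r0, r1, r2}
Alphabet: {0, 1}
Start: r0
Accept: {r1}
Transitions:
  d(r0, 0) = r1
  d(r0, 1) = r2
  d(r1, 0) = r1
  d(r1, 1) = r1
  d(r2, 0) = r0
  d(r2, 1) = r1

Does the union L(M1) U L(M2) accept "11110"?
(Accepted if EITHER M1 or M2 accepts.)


M1: final=q2 accepted=True
M2: final=r1 accepted=True

Yes, union accepts


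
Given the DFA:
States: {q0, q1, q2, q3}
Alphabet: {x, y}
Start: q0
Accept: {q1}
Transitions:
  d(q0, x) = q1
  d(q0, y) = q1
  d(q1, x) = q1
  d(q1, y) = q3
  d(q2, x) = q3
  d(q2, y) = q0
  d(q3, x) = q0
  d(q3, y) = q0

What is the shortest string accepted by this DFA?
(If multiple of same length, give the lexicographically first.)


BFS by string length (lex-first path to each state shown):
  len 0: q0<-""
  len 1: q1<-"x"
Found accept state at length 1.

"x"


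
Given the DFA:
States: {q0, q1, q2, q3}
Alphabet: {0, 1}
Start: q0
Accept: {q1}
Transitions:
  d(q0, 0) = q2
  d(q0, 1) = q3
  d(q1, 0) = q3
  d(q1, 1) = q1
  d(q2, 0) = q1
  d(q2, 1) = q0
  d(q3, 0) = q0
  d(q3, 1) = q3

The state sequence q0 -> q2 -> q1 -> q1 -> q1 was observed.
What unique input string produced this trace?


Trace back each transition to find the symbol:
  q0 --[0]--> q2
  q2 --[0]--> q1
  q1 --[1]--> q1
  q1 --[1]--> q1

"0011"


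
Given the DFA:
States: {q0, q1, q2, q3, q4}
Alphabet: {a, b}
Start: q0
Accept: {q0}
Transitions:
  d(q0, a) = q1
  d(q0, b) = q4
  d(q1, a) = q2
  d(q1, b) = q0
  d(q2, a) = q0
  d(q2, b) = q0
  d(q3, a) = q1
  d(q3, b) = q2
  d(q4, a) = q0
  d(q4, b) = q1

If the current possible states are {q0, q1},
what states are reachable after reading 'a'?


Apply transition on 'a' from each current state:
  d(q0, a) = q1
  d(q1, a) = q2

{q1, q2}


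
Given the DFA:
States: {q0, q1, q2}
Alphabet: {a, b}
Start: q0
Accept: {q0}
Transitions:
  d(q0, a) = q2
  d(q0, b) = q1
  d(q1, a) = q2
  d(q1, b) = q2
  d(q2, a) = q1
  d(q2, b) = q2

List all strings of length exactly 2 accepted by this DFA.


All strings of length 2: 4 total
Accepted: 0

None


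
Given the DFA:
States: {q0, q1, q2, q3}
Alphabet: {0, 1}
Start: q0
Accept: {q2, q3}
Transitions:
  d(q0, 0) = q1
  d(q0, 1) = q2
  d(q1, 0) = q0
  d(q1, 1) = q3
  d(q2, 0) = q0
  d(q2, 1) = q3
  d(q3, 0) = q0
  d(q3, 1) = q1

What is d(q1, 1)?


Looking up transition d(q1, 1)

q3


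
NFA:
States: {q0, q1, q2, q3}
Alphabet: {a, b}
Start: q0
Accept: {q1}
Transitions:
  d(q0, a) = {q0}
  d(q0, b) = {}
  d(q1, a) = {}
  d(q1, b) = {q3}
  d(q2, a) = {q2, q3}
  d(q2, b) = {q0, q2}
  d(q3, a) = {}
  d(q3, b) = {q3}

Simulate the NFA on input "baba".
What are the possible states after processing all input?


Start: {q0}
  --b--> {}
  --a--> {}
  --b--> {}
  --a--> {}

{} (empty set, no valid transitions)


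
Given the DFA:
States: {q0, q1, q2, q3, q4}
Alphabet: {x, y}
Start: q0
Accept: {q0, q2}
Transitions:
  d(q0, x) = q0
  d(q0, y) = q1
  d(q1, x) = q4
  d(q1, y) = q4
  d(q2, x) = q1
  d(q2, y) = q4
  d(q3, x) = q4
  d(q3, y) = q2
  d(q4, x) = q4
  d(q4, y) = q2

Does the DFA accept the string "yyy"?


Trace: q0 -> q1 -> q4 -> q2
Final state: q2
Accept states: {q0, q2}

Yes, accepted (final state q2 is an accept state)


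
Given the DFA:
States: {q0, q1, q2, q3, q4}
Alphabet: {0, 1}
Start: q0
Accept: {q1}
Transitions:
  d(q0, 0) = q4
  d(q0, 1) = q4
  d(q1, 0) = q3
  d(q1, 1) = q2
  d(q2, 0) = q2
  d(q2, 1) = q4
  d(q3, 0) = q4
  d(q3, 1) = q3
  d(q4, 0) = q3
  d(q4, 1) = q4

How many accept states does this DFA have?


Accept states listed: {q1}
Counting: q1(1)

1


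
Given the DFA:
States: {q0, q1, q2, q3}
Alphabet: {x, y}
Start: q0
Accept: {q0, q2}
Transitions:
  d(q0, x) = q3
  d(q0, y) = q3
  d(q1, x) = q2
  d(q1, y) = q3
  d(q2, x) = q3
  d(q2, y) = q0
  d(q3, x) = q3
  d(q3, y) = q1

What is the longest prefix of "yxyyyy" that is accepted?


Run the DFA, marking each prefix where the state is accepting:
  "" -> q0 [accept]
  "y" -> q3 [reject]
  "yx" -> q3 [reject]
  "yxy" -> q1 [reject]
  "yxyy" -> q3 [reject]
  "yxyyy" -> q1 [reject]
  "yxyyyy" -> q3 [reject]

""


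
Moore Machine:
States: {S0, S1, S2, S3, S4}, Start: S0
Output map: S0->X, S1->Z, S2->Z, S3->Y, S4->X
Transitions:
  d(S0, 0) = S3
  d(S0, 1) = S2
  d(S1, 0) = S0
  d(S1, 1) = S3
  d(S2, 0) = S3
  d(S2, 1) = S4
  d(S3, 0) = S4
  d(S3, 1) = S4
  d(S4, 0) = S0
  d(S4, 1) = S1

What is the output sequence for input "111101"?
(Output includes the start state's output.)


Start: S0 (output X)
  --1--> S2 (output Z)
  --1--> S4 (output X)
  --1--> S1 (output Z)
  --1--> S3 (output Y)
  --0--> S4 (output X)
  --1--> S1 (output Z)

"XZXZYXZ"


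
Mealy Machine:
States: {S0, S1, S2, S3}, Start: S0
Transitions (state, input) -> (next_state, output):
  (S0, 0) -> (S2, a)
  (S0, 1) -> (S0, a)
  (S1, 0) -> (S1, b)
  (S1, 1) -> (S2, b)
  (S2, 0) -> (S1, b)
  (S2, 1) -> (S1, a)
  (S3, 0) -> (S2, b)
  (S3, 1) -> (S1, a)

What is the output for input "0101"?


Step-by-step:
  (S0, 0) -> (S2, a)
  (S2, 1) -> (S1, a)
  (S1, 0) -> (S1, b)
  (S1, 1) -> (S2, b)

"aabb"


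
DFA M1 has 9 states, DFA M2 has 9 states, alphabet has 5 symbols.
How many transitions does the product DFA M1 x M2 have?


Product DFA has 9 * 9 = 81 states.
Each has 5 transitions: 81 * 5 = 405

405


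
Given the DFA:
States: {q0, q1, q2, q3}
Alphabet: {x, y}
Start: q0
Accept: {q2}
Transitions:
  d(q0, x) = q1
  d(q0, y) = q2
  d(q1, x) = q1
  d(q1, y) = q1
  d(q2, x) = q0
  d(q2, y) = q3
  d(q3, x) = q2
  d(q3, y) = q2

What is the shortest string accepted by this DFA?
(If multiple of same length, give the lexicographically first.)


BFS by string length (lex-first path to each state shown):
  len 0: q0<-""
  len 1: q1<-"x", q2<-"y"
Found accept state at length 1.

"y"


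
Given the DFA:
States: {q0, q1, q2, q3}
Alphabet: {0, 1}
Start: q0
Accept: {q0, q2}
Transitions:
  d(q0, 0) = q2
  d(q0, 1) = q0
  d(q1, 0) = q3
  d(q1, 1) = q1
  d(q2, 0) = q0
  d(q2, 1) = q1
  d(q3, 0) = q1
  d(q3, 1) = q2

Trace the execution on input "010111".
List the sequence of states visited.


Input: 010111
d(q0, 0) = q2
d(q2, 1) = q1
d(q1, 0) = q3
d(q3, 1) = q2
d(q2, 1) = q1
d(q1, 1) = q1


q0 -> q2 -> q1 -> q3 -> q2 -> q1 -> q1


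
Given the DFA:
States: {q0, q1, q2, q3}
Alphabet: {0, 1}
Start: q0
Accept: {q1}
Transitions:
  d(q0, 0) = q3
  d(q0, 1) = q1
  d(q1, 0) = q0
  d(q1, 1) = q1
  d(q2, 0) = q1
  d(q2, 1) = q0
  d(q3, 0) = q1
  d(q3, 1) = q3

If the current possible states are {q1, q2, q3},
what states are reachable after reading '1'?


Apply transition on '1' from each current state:
  d(q1, 1) = q1
  d(q2, 1) = q0
  d(q3, 1) = q3

{q0, q1, q3}


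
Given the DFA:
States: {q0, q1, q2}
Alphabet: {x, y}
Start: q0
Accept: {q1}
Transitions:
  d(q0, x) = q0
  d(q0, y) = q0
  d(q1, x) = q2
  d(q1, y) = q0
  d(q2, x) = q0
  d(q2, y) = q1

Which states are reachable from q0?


BFS from q0:
  layer 0: {q0}

{q0}


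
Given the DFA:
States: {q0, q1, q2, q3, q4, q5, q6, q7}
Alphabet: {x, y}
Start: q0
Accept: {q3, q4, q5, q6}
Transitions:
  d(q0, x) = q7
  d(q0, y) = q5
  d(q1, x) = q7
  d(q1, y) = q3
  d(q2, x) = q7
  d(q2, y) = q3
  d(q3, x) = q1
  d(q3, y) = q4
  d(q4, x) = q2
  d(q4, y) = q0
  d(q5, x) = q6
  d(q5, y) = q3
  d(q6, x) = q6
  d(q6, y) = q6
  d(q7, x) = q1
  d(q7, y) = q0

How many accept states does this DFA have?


Accept states listed: {q3, q4, q5, q6}
Counting: q3(1) q4(2) q5(3) q6(4)

4


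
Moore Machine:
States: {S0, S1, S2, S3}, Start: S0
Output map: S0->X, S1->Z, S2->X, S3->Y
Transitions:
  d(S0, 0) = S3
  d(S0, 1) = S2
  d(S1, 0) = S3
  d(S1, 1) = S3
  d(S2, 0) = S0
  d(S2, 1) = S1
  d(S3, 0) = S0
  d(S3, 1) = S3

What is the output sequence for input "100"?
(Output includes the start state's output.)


Start: S0 (output X)
  --1--> S2 (output X)
  --0--> S0 (output X)
  --0--> S3 (output Y)

"XXXY"


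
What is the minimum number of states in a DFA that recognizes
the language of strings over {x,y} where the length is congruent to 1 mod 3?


States track (length) mod 3.
Need 3 states: one per remainder 0..2; accept = remainder 1.

3


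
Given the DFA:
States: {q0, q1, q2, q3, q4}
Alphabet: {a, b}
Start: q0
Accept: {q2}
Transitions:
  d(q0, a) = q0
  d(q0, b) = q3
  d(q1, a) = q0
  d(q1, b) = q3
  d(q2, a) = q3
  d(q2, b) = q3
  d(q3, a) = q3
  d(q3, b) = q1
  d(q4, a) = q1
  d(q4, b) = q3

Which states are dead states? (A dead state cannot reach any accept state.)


Forward reachability from each state:
  q0 -> reaches {q0, q1, q3}, no accept state (dead)
  q1 -> reaches {q0, q1, q3}, no accept state (dead)
  q2 -> reaches accept state q2 (live)
  q3 -> reaches {q0, q1, q3}, no accept state (dead)
  q4 -> reaches {q0, q1, q3, q4}, no accept state (dead)

{q0, q1, q3, q4}


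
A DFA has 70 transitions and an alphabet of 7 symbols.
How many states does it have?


Each state has exactly one transition per symbol.
states = transitions / |alphabet| = 70 / 7 = 10

10


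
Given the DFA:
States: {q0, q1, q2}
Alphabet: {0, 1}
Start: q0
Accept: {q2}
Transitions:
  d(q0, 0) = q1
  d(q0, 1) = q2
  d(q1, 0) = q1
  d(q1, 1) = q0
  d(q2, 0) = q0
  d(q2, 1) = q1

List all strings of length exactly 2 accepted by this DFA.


All strings of length 2: 4 total
Accepted: 0

None


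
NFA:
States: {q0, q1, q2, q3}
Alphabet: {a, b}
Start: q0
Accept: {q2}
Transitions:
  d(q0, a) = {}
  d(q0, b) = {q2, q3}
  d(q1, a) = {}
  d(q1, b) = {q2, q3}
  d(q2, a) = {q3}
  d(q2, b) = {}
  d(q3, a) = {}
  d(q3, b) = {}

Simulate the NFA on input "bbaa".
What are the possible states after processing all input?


Start: {q0}
  --b--> {q2, q3}
  --b--> {}
  --a--> {}
  --a--> {}

{} (empty set, no valid transitions)


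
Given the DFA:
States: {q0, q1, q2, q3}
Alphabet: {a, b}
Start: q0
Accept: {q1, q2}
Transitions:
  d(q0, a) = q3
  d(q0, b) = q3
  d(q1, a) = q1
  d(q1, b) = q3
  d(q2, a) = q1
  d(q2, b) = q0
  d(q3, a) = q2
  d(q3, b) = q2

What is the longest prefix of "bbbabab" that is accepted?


Run the DFA, marking each prefix where the state is accepting:
  "" -> q0 [reject]
  "b" -> q3 [reject]
  "bb" -> q2 [accept]
  "bbb" -> q0 [reject]
  "bbba" -> q3 [reject]
  "bbbab" -> q2 [accept]
  "bbbaba" -> q1 [accept]
  "bbbabab" -> q3 [reject]

"bbbaba"


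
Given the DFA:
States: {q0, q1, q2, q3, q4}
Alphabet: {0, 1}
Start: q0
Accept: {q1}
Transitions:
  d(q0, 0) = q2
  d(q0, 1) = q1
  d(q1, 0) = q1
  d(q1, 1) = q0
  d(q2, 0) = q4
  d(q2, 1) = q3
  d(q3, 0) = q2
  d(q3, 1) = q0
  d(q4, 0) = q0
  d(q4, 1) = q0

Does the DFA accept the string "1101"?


Trace: q0 -> q1 -> q0 -> q2 -> q3
Final state: q3
Accept states: {q1}

No, rejected (final state q3 is not an accept state)


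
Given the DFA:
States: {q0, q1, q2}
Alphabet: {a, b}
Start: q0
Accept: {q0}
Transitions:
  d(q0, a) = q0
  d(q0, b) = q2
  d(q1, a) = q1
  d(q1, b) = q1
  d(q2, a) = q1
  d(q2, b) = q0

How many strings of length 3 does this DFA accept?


Enumerating all length-3 strings:
  "aaa" -> q0 [accept]
  "aab" -> q2 [reject]
  "aba" -> q1 [reject]
  "abb" -> q0 [accept]
  "baa" -> q1 [reject]
  "bab" -> q1 [reject]
  "bba" -> q0 [accept]
  "bbb" -> q2 [reject]

3 out of 8


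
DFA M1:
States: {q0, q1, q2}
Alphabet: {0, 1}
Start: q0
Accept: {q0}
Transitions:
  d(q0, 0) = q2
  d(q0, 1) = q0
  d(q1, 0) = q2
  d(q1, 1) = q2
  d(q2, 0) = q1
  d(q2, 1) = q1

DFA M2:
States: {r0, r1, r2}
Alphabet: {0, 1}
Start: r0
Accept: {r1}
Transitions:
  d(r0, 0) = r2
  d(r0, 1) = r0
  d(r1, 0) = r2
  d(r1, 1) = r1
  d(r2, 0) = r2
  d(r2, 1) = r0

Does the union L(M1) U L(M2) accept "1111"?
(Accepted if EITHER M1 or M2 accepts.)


M1: final=q0 accepted=True
M2: final=r0 accepted=False

Yes, union accepts


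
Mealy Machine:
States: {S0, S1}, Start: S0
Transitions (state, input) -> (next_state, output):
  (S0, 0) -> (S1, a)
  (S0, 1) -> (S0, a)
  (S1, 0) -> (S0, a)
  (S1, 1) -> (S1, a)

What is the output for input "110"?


Step-by-step:
  (S0, 1) -> (S0, a)
  (S0, 1) -> (S0, a)
  (S0, 0) -> (S1, a)

"aaa"


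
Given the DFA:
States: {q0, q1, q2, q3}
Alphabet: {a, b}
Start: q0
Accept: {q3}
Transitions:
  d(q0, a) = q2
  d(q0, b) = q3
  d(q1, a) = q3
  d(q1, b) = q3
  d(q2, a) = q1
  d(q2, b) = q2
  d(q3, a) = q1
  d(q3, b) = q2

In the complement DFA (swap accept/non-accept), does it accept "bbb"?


Trace: q0 -> q3 -> q2 -> q2
Final: q2
Original accept: {q3}
Complement: q2 is not in original accept

Yes, complement accepts (original rejects)


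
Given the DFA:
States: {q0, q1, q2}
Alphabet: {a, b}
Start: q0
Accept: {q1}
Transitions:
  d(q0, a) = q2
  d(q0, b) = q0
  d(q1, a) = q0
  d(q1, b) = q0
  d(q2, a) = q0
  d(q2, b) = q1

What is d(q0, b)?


Looking up transition d(q0, b)

q0


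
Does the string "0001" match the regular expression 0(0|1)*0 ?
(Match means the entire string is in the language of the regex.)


|string| = 4; first = '0'; last = '1'

No, "0001" does not match 0(0|1)*0


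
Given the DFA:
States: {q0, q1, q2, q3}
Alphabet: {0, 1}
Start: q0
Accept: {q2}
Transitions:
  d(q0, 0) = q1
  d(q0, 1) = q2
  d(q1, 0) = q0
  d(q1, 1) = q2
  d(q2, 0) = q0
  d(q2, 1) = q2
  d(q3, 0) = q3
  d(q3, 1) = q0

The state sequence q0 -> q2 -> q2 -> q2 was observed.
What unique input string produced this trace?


Trace back each transition to find the symbol:
  q0 --[1]--> q2
  q2 --[1]--> q2
  q2 --[1]--> q2

"111"


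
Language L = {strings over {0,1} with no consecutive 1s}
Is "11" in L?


'11' occurs at index 0

No, "11" is not in L


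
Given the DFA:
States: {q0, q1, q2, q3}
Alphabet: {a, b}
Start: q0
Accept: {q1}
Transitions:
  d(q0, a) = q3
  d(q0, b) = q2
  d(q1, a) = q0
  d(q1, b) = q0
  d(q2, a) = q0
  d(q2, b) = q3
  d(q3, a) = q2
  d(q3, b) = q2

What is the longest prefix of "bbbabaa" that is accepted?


Run the DFA, marking each prefix where the state is accepting:
  "" -> q0 [reject]
  "b" -> q2 [reject]
  "bb" -> q3 [reject]
  "bbb" -> q2 [reject]
  "bbba" -> q0 [reject]
  "bbbab" -> q2 [reject]
  "bbbaba" -> q0 [reject]
  "bbbabaa" -> q3 [reject]

No prefix is accepted


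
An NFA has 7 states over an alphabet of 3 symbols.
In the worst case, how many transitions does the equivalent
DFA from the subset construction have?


Subset construction: one DFA state per subset of NFA states = 2^7 = 128 states.
Each DFA state has 3 outgoing transitions: 128 * 3 = 384

384


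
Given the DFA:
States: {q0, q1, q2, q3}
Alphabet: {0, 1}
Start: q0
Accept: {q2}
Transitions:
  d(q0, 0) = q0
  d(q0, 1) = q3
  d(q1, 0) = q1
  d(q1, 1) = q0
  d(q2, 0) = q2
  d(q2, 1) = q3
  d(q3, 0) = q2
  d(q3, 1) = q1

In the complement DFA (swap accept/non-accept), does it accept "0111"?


Trace: q0 -> q0 -> q3 -> q1 -> q0
Final: q0
Original accept: {q2}
Complement: q0 is not in original accept

Yes, complement accepts (original rejects)


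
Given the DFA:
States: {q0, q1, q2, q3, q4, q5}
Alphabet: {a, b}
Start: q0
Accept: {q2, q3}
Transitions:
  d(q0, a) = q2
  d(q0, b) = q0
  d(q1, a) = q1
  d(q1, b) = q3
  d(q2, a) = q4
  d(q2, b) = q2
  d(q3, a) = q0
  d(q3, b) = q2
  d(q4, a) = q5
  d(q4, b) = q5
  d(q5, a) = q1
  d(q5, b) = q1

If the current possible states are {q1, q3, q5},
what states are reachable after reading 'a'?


Apply transition on 'a' from each current state:
  d(q1, a) = q1
  d(q3, a) = q0
  d(q5, a) = q1

{q0, q1}


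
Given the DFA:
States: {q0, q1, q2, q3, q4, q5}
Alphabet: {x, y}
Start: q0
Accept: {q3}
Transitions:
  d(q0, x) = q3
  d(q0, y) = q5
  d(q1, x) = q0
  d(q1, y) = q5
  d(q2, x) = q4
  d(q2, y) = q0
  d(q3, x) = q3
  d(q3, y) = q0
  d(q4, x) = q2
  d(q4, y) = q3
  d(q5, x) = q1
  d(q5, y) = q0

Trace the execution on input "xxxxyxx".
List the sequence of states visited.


Input: xxxxyxx
d(q0, x) = q3
d(q3, x) = q3
d(q3, x) = q3
d(q3, x) = q3
d(q3, y) = q0
d(q0, x) = q3
d(q3, x) = q3


q0 -> q3 -> q3 -> q3 -> q3 -> q0 -> q3 -> q3


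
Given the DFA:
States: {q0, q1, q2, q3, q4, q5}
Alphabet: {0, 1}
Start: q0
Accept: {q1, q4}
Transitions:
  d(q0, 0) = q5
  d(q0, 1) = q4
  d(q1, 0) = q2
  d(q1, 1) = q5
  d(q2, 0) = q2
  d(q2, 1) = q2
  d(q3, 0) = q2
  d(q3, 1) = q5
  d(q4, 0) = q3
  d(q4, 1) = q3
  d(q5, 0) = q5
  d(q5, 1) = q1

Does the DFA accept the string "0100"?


Trace: q0 -> q5 -> q1 -> q2 -> q2
Final state: q2
Accept states: {q1, q4}

No, rejected (final state q2 is not an accept state)


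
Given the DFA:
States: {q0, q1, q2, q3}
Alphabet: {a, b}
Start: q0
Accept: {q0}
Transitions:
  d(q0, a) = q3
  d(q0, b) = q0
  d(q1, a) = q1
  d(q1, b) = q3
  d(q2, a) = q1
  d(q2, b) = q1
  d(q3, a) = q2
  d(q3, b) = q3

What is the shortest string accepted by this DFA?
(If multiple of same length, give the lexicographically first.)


BFS by string length (lex-first path to each state shown):
  len 0: q0<-""
Found accept state at length 0.

"" (empty string)


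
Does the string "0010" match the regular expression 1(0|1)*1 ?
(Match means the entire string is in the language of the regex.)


|string| = 4; first = '0'; last = '0'

No, "0010" does not match 1(0|1)*1


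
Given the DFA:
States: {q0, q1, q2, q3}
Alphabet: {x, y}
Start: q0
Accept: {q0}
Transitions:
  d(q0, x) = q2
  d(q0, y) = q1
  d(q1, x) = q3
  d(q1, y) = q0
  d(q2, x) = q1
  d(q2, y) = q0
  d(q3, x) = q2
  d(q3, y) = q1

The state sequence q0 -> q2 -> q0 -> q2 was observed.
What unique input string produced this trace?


Trace back each transition to find the symbol:
  q0 --[x]--> q2
  q2 --[y]--> q0
  q0 --[x]--> q2

"xyx"


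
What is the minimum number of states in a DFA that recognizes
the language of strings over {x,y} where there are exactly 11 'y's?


States: count = 0, 1, ..., 11 (that's 12 states), plus a dead state for count > 11.
Total: 12 + 1 = 13. Accept = count-11 state.

13


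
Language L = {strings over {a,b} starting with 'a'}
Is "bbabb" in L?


first symbol = 'b'

No, "bbabb" is not in L
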